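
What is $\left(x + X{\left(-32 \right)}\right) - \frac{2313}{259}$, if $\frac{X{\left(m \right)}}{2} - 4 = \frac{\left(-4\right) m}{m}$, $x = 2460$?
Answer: $\frac{634827}{259} \approx 2451.1$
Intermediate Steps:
$X{\left(m \right)} = 0$ ($X{\left(m \right)} = 8 + 2 \frac{\left(-4\right) m}{m} = 8 + 2 \left(-4\right) = 8 - 8 = 0$)
$\left(x + X{\left(-32 \right)}\right) - \frac{2313}{259} = \left(2460 + 0\right) - \frac{2313}{259} = 2460 - \frac{2313}{259} = \frac{634827}{259}$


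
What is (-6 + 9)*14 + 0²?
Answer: 42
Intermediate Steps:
(-6 + 9)*14 + 0² = 3*14 + 0 = 42 + 0 = 42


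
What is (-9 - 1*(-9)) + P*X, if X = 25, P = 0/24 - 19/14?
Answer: -475/14 ≈ -33.929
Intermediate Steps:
P = -19/14 (P = 0*(1/24) - 19*1/14 = 0 - 19/14 = -19/14 ≈ -1.3571)
(-9 - 1*(-9)) + P*X = (-9 - 1*(-9)) - 19/14*25 = (-9 + 9) - 475/14 = 0 - 475/14 = -475/14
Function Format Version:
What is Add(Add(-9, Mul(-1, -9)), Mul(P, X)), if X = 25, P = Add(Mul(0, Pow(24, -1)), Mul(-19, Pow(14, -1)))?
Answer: Rational(-475, 14) ≈ -33.929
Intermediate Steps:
P = Rational(-19, 14) (P = Add(Mul(0, Rational(1, 24)), Mul(-19, Rational(1, 14))) = Add(0, Rational(-19, 14)) = Rational(-19, 14) ≈ -1.3571)
Add(Add(-9, Mul(-1, -9)), Mul(P, X)) = Add(Add(-9, Mul(-1, -9)), Mul(Rational(-19, 14), 25)) = Add(Add(-9, 9), Rational(-475, 14)) = Add(0, Rational(-475, 14)) = Rational(-475, 14)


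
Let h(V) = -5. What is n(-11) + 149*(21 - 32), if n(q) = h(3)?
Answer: -1644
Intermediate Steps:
n(q) = -5
n(-11) + 149*(21 - 32) = -5 + 149*(21 - 32) = -5 + 149*(-11) = -5 - 1639 = -1644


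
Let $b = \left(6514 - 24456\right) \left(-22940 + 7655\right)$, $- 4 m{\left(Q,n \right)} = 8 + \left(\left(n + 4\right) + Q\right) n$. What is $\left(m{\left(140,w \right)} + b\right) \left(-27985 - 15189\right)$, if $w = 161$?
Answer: $- \frac{23679314945229}{2} \approx -1.184 \cdot 10^{13}$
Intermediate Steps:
$m{\left(Q,n \right)} = -2 - \frac{n \left(4 + Q + n\right)}{4}$ ($m{\left(Q,n \right)} = - \frac{8 + \left(\left(n + 4\right) + Q\right) n}{4} = - \frac{8 + \left(\left(4 + n\right) + Q\right) n}{4} = - \frac{8 + \left(4 + Q + n\right) n}{4} = - \frac{8 + n \left(4 + Q + n\right)}{4} = -2 - \frac{n \left(4 + Q + n\right)}{4}$)
$b = 274243470$ ($b = \left(-17942\right) \left(-15285\right) = 274243470$)
$\left(m{\left(140,w \right)} + b\right) \left(-27985 - 15189\right) = \left(\left(-2 - 161 - \frac{161^{2}}{4} - 35 \cdot 161\right) + 274243470\right) \left(-27985 - 15189\right) = \left(\left(-2 - 161 - \frac{25921}{4} - 5635\right) + 274243470\right) \left(-43174\right) = \left(- \frac{49113}{4} + 274243470\right) \left(-43174\right) = \frac{1096924767}{4} \left(-43174\right) = - \frac{23679314945229}{2}$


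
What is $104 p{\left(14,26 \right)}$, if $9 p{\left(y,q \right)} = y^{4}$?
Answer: $\frac{3995264}{9} \approx 4.4392 \cdot 10^{5}$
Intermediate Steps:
$p{\left(y,q \right)} = \frac{y^{4}}{9}$
$104 p{\left(14,26 \right)} = 104 \frac{14^{4}}{9} = 104 \cdot \frac{1}{9} \cdot 38416 = 104 \cdot \frac{38416}{9} = \frac{3995264}{9}$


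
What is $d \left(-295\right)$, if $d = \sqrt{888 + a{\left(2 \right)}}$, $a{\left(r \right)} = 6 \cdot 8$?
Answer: $- 1770 \sqrt{26} \approx -9025.3$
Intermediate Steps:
$a{\left(r \right)} = 48$
$d = 6 \sqrt{26}$ ($d = \sqrt{888 + 48} = \sqrt{936} = 6 \sqrt{26} \approx 30.594$)
$d \left(-295\right) = 6 \sqrt{26} \left(-295\right) = - 1770 \sqrt{26}$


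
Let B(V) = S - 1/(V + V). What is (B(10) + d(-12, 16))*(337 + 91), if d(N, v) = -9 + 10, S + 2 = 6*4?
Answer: 49113/5 ≈ 9822.6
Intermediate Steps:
S = 22 (S = -2 + 6*4 = -2 + 24 = 22)
d(N, v) = 1
B(V) = 22 - 1/(2*V) (B(V) = 22 - 1/(V + V) = 22 - 1/(2*V))
(B(10) + d(-12, 16))*(337 + 91) = ((22 - 1/2/10) + 1)*(337 + 91) = ((22 - 1/2*1/10) + 1)*428 = ((22 - 1/20) + 1)*428 = (439/20 + 1)*428 = (459/20)*428 = 49113/5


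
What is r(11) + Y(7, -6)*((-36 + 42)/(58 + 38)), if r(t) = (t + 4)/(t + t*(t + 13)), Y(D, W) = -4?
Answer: -43/220 ≈ -0.19545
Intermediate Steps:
r(t) = (4 + t)/(t + t*(13 + t))
r(11) + Y(7, -6)*((-36 + 42)/(58 + 38)) = (4 + 11)/(11*(14 + 11)) - 4*(-36 + 42)/(58 + 38) = (1/11)*15/25 - 24/96 = (1/11)*(1/25)*15 - 24/96 = 3/55 - 4*1/16 = 3/55 - ¼ = -43/220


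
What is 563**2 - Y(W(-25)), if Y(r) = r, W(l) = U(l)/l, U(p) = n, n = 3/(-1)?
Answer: 7924222/25 ≈ 3.1697e+5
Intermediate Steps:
n = -3 (n = 3*(-1) = -3)
U(p) = -3
W(l) = -3/l
563**2 - Y(W(-25)) = 563**2 - (-3)/(-25) = 316969 - (-3)*(-1)/25 = 316969 - 1*3/25 = 316969 - 3/25 = 7924222/25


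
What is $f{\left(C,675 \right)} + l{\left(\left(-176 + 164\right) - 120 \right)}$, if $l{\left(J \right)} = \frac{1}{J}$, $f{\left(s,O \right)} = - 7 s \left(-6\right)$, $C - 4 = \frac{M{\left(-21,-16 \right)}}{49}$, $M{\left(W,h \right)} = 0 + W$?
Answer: $\frac{19799}{132} \approx 149.99$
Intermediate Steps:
$M{\left(W,h \right)} = W$
$C = \frac{25}{7}$ ($C = 4 - \frac{21}{49} = 4 - \frac{3}{7} = \frac{25}{7} \approx 3.5714$)
$f{\left(s,O \right)} = 42 s$
$f{\left(C,675 \right)} + l{\left(\left(-176 + 164\right) - 120 \right)} = 42 \cdot \frac{25}{7} + \frac{1}{\left(-176 + 164\right) - 120} = 150 + \frac{1}{-12 - 120} = 150 + \frac{1}{-132} = 150 - \frac{1}{132} = \frac{19799}{132}$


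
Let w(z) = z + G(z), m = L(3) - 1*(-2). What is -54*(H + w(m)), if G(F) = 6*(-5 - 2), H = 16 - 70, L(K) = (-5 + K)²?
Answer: 4860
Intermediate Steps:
H = -54
G(F) = -42 (G(F) = 6*(-7) = -42)
m = 6 (m = (-5 + 3)² - 1*(-2) = (-2)² + 2 = 4 + 2 = 6)
w(z) = -42 + z (w(z) = z - 42 = -42 + z)
-54*(H + w(m)) = -54*(-54 + (-42 + 6)) = -54*(-54 - 36) = -54*(-90) = 4860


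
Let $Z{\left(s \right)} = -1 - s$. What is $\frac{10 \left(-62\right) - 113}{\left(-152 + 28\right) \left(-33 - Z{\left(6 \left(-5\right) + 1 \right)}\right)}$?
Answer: $- \frac{733}{7564} \approx -0.096906$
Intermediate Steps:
$\frac{10 \left(-62\right) - 113}{\left(-152 + 28\right) \left(-33 - Z{\left(6 \left(-5\right) + 1 \right)}\right)} = \frac{10 \left(-62\right) - 113}{\left(-152 + 28\right) \left(-33 - \left(-1 - \left(6 \left(-5\right) + 1\right)\right)\right)} = \frac{-620 - 113}{\left(-124\right) \left(-33 - \left(-1 - \left(-30 + 1\right)\right)\right)} = - \frac{733}{\left(-124\right) \left(-33 - \left(-1 - -29\right)\right)} = - \frac{733}{\left(-124\right) \left(-33 - \left(-1 + 29\right)\right)} = - \frac{733}{\left(-124\right) \left(-33 - 28\right)} = - \frac{733}{\left(-124\right) \left(-61\right)} = - \frac{733}{7564}$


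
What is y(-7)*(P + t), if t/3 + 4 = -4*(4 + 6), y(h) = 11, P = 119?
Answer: -143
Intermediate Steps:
t = -132 (t = -12 + 3*(-4*(4 + 6)) = -12 + 3*(-4*10) = -12 + 3*(-40) = -12 - 120 = -132)
y(-7)*(P + t) = 11*(119 - 132) = 11*(-13) = -143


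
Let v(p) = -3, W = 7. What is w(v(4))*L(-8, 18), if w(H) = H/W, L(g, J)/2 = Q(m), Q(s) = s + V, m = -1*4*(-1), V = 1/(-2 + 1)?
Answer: -18/7 ≈ -2.5714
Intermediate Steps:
V = -1 (V = 1/(-1) = -1)
m = 4 (m = -4*(-1) = 4)
Q(s) = -1 + s (Q(s) = s - 1 = -1 + s)
L(g, J) = 6 (L(g, J) = 2*(-1 + 4) = 2*3 = 6)
w(H) = H/7
w(v(4))*L(-8, 18) = ((⅐)*(-3))*6 = -3/7*6 = -18/7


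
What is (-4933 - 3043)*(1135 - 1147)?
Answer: 95712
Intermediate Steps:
(-4933 - 3043)*(1135 - 1147) = -7976*(-12) = 95712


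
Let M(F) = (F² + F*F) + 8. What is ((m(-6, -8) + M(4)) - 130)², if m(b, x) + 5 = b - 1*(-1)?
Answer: 10000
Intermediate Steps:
m(b, x) = -4 + b (m(b, x) = -5 + (b - 1*(-1)) = -5 + (b + 1) = -5 + (1 + b) = -4 + b)
M(F) = 8 + 2*F² (M(F) = (F² + F²) + 8 = 2*F² + 8 = 8 + 2*F²)
((m(-6, -8) + M(4)) - 130)² = (((-4 - 6) + (8 + 2*4²)) - 130)² = ((-10 + (8 + 2*16)) - 130)² = ((-10 + (8 + 32)) - 130)² = ((-10 + 40) - 130)² = (30 - 130)² = (-100)² = 10000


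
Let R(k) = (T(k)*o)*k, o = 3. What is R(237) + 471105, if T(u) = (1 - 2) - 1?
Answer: 469683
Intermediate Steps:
T(u) = -2 (T(u) = -1 - 1 = -2)
R(k) = -6*k (R(k) = (-2*3)*k = -6*k)
R(237) + 471105 = -6*237 + 471105 = -1422 + 471105 = 469683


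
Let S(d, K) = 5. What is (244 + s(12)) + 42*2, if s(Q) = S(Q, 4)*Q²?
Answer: 1048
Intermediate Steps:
s(Q) = 5*Q²
(244 + s(12)) + 42*2 = (244 + 5*12²) + 42*2 = (244 + 5*144) + 84 = (244 + 720) + 84 = 964 + 84 = 1048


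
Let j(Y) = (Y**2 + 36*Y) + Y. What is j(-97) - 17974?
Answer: -12154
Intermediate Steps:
j(Y) = Y**2 + 37*Y
j(-97) - 17974 = -97*(37 - 97) - 17974 = -97*(-60) - 17974 = 5820 - 17974 = -12154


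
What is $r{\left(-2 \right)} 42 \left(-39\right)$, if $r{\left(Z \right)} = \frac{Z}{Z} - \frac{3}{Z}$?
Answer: $-4095$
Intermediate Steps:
$r{\left(Z \right)} = 1 - \frac{3}{Z}$
$r{\left(-2 \right)} 42 \left(-39\right) = \frac{-3 - 2}{-2} \cdot 42 \left(-39\right) = \left(- \frac{1}{2}\right) \left(-5\right) 42 \left(-39\right) = \frac{5}{2} \cdot 42 \left(-39\right) = 105 \left(-39\right) = -4095$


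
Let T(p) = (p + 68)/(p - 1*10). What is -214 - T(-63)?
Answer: -15617/73 ≈ -213.93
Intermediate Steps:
T(p) = (68 + p)/(-10 + p) (T(p) = (68 + p)/(p - 10) = (68 + p)/(-10 + p))
-214 - T(-63) = -214 - (68 - 63)/(-10 - 63) = -214 - 5/(-73) = -214 - (-1)*5/73 = -214 - 1*(-5/73) = -214 + 5/73 = -15617/73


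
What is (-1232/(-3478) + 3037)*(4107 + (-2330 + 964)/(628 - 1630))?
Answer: 3623934463370/290413 ≈ 1.2479e+7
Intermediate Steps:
(-1232/(-3478) + 3037)*(4107 + (-2330 + 964)/(628 - 1630)) = (-1232*(-1/3478) + 3037)*(4107 - 1366/(-1002)) = (616/1739 + 3037)*(4107 - 1366*(-1/1002)) = 5281959*(4107 + 683/501)/1739 = (5281959/1739)*(2058290/501) = 3623934463370/290413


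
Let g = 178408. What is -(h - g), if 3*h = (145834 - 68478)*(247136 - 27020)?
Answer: -5675586024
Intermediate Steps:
h = 5675764432 (h = ((145834 - 68478)*(247136 - 27020))/3 = (77356*220116)/3 = (⅓)*17027293296 = 5675764432)
-(h - g) = -(5675764432 - 1*178408) = -(5675764432 - 178408) = -1*5675586024 = -5675586024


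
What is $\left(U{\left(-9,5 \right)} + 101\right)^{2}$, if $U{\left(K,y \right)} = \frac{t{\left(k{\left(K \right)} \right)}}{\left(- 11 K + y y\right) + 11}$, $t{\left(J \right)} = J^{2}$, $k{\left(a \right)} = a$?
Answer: $\frac{258064}{25} \approx 10323.0$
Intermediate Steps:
$U{\left(K,y \right)} = \frac{K^{2}}{11 + y^{2} - 11 K}$ ($U{\left(K,y \right)} = \frac{K^{2}}{\left(- 11 K + y y\right) + 11} = \frac{K^{2}}{\left(- 11 K + y^{2}\right) + 11} = \frac{K^{2}}{\left(y^{2} - 11 K\right) + 11} = \frac{K^{2}}{11 + y^{2} - 11 K}$)
$\left(U{\left(-9,5 \right)} + 101\right)^{2} = \left(\frac{\left(-9\right)^{2}}{11 + 5^{2} - -99} + 101\right)^{2} = \left(\frac{81}{11 + 25 + 99} + 101\right)^{2} = \left(\frac{81}{135} + 101\right)^{2} = \left(81 \cdot \frac{1}{135} + 101\right)^{2} = \left(\frac{3}{5} + 101\right)^{2} = \left(\frac{508}{5}\right)^{2} = \frac{258064}{25}$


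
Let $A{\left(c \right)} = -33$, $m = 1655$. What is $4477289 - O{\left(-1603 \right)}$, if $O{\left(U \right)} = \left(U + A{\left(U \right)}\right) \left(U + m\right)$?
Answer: $4562361$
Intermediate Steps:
$O{\left(U \right)} = \left(-33 + U\right) \left(1655 + U\right)$ ($O{\left(U \right)} = \left(U - 33\right) \left(U + 1655\right) = \left(-33 + U\right) \left(1655 + U\right)$)
$4477289 - O{\left(-1603 \right)} = 4477289 - \left(-54615 + \left(-1603\right)^{2} + 1622 \left(-1603\right)\right) = 4477289 - \left(-54615 + 2569609 - 2600066\right) = 4477289 - -85072 = 4477289 + 85072 = 4562361$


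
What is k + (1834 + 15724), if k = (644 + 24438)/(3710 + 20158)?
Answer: 209549713/11934 ≈ 17559.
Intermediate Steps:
k = 12541/11934 (k = 25082/23868 = 25082*(1/23868) = 12541/11934 ≈ 1.0509)
k + (1834 + 15724) = 12541/11934 + (1834 + 15724) = 12541/11934 + 17558 = 209549713/11934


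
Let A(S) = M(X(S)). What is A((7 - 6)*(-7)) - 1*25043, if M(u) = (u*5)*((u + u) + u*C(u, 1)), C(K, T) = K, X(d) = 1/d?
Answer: -8589684/343 ≈ -25043.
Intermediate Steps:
M(u) = 5*u*(u² + 2*u) (M(u) = (u*5)*((u + u) + u*u) = (5*u)*(2*u + u²) = (5*u)*(u² + 2*u) = 5*u*(u² + 2*u))
A(S) = 5*(2 + 1/S)/S² (A(S) = 5*(1/S)²*(2 + 1/S) = 5*(2 + 1/S)/S²)
A((7 - 6)*(-7)) - 1*25043 = 5*(1 + 2*((7 - 6)*(-7)))/((7 - 6)*(-7))³ - 1*25043 = 5*(1 + 2*(1*(-7)))/(1*(-7))³ - 25043 = 5*(1 + 2*(-7))/(-7)³ - 25043 = 5*(-1/343)*(1 - 14) - 25043 = 5*(-1/343)*(-13) - 25043 = 65/343 - 25043 = -8589684/343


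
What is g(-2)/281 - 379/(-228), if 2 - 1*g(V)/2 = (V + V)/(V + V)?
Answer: 106955/64068 ≈ 1.6694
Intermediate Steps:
g(V) = 2 (g(V) = 4 - 2*(V + V)/(V + V) = 4 - 2*2*V/(2*V) = 4 - 2*2*V*1/(2*V) = 4 - 2*1 = 4 - 2 = 2)
g(-2)/281 - 379/(-228) = 2/281 - 379/(-228) = 2*(1/281) - 379*(-1/228) = 2/281 + 379/228 = 106955/64068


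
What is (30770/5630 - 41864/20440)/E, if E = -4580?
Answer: -1228889/1647042425 ≈ -0.00074612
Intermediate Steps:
(30770/5630 - 41864/20440)/E = (30770/5630 - 41864/20440)/(-4580) = (30770*(1/5630) - 41864*1/20440)*(-1/4580) = (3077/563 - 5233/2555)*(-1/4580) = (4915556/1438465)*(-1/4580) = -1228889/1647042425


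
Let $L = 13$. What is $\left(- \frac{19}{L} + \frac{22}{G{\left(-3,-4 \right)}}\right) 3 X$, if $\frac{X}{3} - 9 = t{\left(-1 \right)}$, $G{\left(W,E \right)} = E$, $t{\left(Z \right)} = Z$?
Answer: $- \frac{6516}{13} \approx -501.23$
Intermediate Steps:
$X = 24$ ($X = 27 + 3 \left(-1\right) = 27 - 3 = 24$)
$\left(- \frac{19}{L} + \frac{22}{G{\left(-3,-4 \right)}}\right) 3 X = \left(- \frac{19}{13} + \frac{22}{-4}\right) 3 \cdot 24 = \left(\left(-19\right) \frac{1}{13} + 22 \left(- \frac{1}{4}\right)\right) 3 \cdot 24 = \left(- \frac{19}{13} - \frac{11}{2}\right) 3 \cdot 24 = \left(- \frac{181}{26}\right) 3 \cdot 24 = \left(- \frac{543}{26}\right) 24 = - \frac{6516}{13}$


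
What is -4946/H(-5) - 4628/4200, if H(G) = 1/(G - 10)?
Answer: 77898343/1050 ≈ 74189.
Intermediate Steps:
H(G) = 1/(-10 + G)
-4946/H(-5) - 4628/4200 = -4946/(1/(-10 - 5)) - 4628/4200 = -4946/(1/(-15)) - 4628*1/4200 = -4946/(-1/15) - 1157/1050 = -4946*(-15) - 1157/1050 = 74190 - 1157/1050 = 77898343/1050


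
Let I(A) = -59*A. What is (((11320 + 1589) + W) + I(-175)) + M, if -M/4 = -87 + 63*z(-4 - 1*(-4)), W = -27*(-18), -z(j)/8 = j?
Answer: 24068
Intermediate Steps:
z(j) = -8*j
W = 486
M = 348 (M = -4*(-87 + 63*(-8*(-4 - 1*(-4)))) = -4*(-87 + 63*(-8*(-4 + 4))) = -4*(-87 + 63*(-8*0)) = -4*(-87 + 63*0) = -4*(-87 + 0) = -4*(-87) = 348)
(((11320 + 1589) + W) + I(-175)) + M = (((11320 + 1589) + 486) - 59*(-175)) + 348 = ((12909 + 486) + 10325) + 348 = (13395 + 10325) + 348 = 23720 + 348 = 24068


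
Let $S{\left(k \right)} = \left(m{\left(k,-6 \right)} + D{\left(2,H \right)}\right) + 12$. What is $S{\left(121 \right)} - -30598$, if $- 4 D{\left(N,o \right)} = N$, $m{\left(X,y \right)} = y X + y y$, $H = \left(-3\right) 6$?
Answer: $\frac{59839}{2} \approx 29920.0$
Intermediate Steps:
$H = -18$
$m{\left(X,y \right)} = y^{2} + X y$ ($m{\left(X,y \right)} = X y + y^{2} = y^{2} + X y$)
$D{\left(N,o \right)} = - \frac{N}{4}$
$S{\left(k \right)} = \frac{95}{2} - 6 k$ ($S{\left(k \right)} = \left(- 6 \left(k - 6\right) - \frac{1}{2}\right) + 12 = \left(- 6 \left(-6 + k\right) - \frac{1}{2}\right) + 12 = \left(\left(36 - 6 k\right) - \frac{1}{2}\right) + 12 = \left(\frac{71}{2} - 6 k\right) + 12 = \frac{95}{2} - 6 k$)
$S{\left(121 \right)} - -30598 = \left(\frac{95}{2} - 726\right) - -30598 = \left(\frac{95}{2} - 726\right) + 30598 = - \frac{1357}{2} + 30598 = \frac{59839}{2}$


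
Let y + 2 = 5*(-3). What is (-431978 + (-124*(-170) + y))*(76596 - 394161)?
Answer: 130492221975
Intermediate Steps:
y = -17 (y = -2 + 5*(-3) = -2 - 15 = -17)
(-431978 + (-124*(-170) + y))*(76596 - 394161) = (-431978 + (-124*(-170) - 17))*(76596 - 394161) = (-431978 + (21080 - 17))*(-317565) = (-431978 + 21063)*(-317565) = -410915*(-317565) = 130492221975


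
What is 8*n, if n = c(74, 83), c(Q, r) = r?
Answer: 664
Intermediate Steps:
n = 83
8*n = 8*83 = 664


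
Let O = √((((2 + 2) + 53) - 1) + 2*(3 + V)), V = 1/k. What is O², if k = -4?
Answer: 123/2 ≈ 61.500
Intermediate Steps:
V = -¼ (V = 1/(-4) = -¼ ≈ -0.25000)
O = √246/2 (O = √((((2 + 2) + 53) - 1) + 2*(3 - ¼)) = √(((4 + 53) - 1) + 2*(11/4)) = √((57 - 1) + 11/2) = √(56 + 11/2) = √(123/2) = √246/2 ≈ 7.8422)
O² = (√246/2)² = 123/2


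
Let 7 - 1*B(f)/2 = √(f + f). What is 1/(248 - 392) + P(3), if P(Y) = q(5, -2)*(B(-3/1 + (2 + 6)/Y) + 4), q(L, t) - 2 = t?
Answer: -1/144 ≈ -0.0069444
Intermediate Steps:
q(L, t) = 2 + t
B(f) = 14 - 2*√2*√f (B(f) = 14 - 2*√(f + f) = 14 - 2*√2*√f)
P(Y) = 0 (P(Y) = (2 - 2)*((14 - 2*√2*√(-3/1 + (2 + 6)/Y)) + 4) = 0*((14 - 2*√2*√(-3*1 + 8/Y)) + 4) = 0*((14 - 2*√2*√(-3 + 8/Y)) + 4) = 0*(18 - 2*√2*√(-3 + 8/Y)) = 0)
1/(248 - 392) + P(3) = 1/(248 - 392) + 0 = 1/(-144) + 0 = -1/144 + 0 = -1/144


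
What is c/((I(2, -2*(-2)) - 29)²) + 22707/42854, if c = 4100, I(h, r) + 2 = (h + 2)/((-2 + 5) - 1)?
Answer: 194797987/36040214 ≈ 5.4050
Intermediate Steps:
I(h, r) = -1 + h/2 (I(h, r) = -2 + (h + 2)/((-2 + 5) - 1) = -2 + (2 + h)/(3 - 1) = -2 + (2 + h)/2 = -2 + (2 + h)*(½) = -2 + (1 + h/2) = -1 + h/2)
c/((I(2, -2*(-2)) - 29)²) + 22707/42854 = 4100/(((-1 + (½)*2) - 29)²) + 22707/42854 = 4100/(((-1 + 1) - 29)²) + 22707*(1/42854) = 4100/((0 - 29)²) + 22707/42854 = 4100/((-29)²) + 22707/42854 = 4100/841 + 22707/42854 = 194797987/36040214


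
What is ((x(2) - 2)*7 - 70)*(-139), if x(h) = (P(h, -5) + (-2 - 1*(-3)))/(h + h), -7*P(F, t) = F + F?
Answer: 46287/4 ≈ 11572.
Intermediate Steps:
P(F, t) = -2*F/7 (P(F, t) = -(F + F)/7 = -2*F/7)
x(h) = (1 - 2*h/7)/(2*h) (x(h) = (-2*h/7 + (-2 - 1*(-3)))/(h + h) = (-2*h/7 + (-2 + 3))/((2*h)) = (-2*h/7 + 1)*(1/(2*h)) = (1 - 2*h/7)*(1/(2*h)) = (1 - 2*h/7)/(2*h))
((x(2) - 2)*7 - 70)*(-139) = (((1/14)*(7 - 2*2)/2 - 2)*7 - 70)*(-139) = (((1/14)*(½)*(7 - 4) - 2)*7 - 70)*(-139) = (((1/14)*(½)*3 - 2)*7 - 70)*(-139) = ((3/28 - 2)*7 - 70)*(-139) = (-53/28*7 - 70)*(-139) = (-53/4 - 70)*(-139) = -333/4*(-139) = 46287/4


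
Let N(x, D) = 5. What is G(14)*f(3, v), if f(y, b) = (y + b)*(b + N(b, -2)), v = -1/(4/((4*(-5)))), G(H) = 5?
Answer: 400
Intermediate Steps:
v = 5 (v = -1/(4/(-20)) = -1/(4*(-1/20)) = -1/(-⅕) = -1*(-5) = 5)
f(y, b) = (5 + b)*(b + y) (f(y, b) = (y + b)*(b + 5) = (b + y)*(5 + b) = (5 + b)*(b + y))
G(14)*f(3, v) = 5*(5² + 5*5 + 5*3 + 5*3) = 5*(25 + 25 + 15 + 15) = 5*80 = 400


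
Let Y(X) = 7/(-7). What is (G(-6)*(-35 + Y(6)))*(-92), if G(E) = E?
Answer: -19872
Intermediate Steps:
Y(X) = -1 (Y(X) = 7*(-⅐) = -1)
(G(-6)*(-35 + Y(6)))*(-92) = -6*(-35 - 1)*(-92) = -6*(-36)*(-92) = 216*(-92) = -19872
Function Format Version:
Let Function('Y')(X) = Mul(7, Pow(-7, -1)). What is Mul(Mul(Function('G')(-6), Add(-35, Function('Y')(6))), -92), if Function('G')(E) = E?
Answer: -19872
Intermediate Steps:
Function('Y')(X) = -1 (Function('Y')(X) = Mul(7, Rational(-1, 7)) = -1)
Mul(Mul(Function('G')(-6), Add(-35, Function('Y')(6))), -92) = Mul(Mul(-6, Add(-35, -1)), -92) = Mul(Mul(-6, -36), -92) = Mul(216, -92) = -19872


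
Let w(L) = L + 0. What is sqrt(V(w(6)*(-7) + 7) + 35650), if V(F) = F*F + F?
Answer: 2*sqrt(9210) ≈ 191.94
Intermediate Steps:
w(L) = L
V(F) = F + F**2 (V(F) = F**2 + F = F + F**2)
sqrt(V(w(6)*(-7) + 7) + 35650) = sqrt((6*(-7) + 7)*(1 + (6*(-7) + 7)) + 35650) = sqrt((-42 + 7)*(1 + (-42 + 7)) + 35650) = sqrt(-35*(1 - 35) + 35650) = sqrt(-35*(-34) + 35650) = sqrt(1190 + 35650) = sqrt(36840) = 2*sqrt(9210)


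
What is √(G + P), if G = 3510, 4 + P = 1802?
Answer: 2*√1327 ≈ 72.856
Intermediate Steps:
P = 1798 (P = -4 + 1802 = 1798)
√(G + P) = √(3510 + 1798) = √5308 = 2*√1327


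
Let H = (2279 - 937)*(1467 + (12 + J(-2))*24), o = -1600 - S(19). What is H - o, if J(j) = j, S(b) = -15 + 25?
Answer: 2292404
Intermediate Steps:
S(b) = 10
o = -1610 (o = -1600 - 1*10 = -1600 - 10 = -1610)
H = 2290794 (H = (2279 - 937)*(1467 + (12 - 2)*24) = 1342*(1467 + 10*24) = 1342*(1467 + 240) = 1342*1707 = 2290794)
H - o = 2290794 - 1*(-1610) = 2290794 + 1610 = 2292404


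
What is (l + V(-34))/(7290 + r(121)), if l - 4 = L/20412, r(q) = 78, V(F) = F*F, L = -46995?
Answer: 7876975/50131872 ≈ 0.15712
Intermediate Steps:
V(F) = F²
l = 11551/6804 (l = 4 - 46995/20412 = 4 - 46995*1/20412 = 4 - 15665/6804 = 11551/6804 ≈ 1.6977)
(l + V(-34))/(7290 + r(121)) = (11551/6804 + (-34)²)/(7290 + 78) = (11551/6804 + 1156)/7368 = (7876975/6804)*(1/7368) = 7876975/50131872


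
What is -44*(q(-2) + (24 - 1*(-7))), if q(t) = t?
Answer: -1276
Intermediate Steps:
-44*(q(-2) + (24 - 1*(-7))) = -44*(-2 + (24 - 1*(-7))) = -44*(-2 + (24 + 7)) = -44*(-2 + 31) = -44*29 = -1276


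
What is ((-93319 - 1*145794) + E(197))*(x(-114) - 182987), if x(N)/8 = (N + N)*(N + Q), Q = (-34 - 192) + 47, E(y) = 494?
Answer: -83861454455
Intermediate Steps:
Q = -179 (Q = -226 + 47 = -179)
x(N) = 16*N*(-179 + N) (x(N) = 8*((N + N)*(N - 179)) = 8*((2*N)*(-179 + N)) = 8*(2*N*(-179 + N)) = 16*N*(-179 + N))
((-93319 - 1*145794) + E(197))*(x(-114) - 182987) = ((-93319 - 1*145794) + 494)*(16*(-114)*(-179 - 114) - 182987) = ((-93319 - 145794) + 494)*(16*(-114)*(-293) - 182987) = (-239113 + 494)*(534432 - 182987) = -238619*351445 = -83861454455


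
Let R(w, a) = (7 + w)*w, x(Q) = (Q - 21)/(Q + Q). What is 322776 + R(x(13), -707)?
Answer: 54548796/169 ≈ 3.2277e+5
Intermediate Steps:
x(Q) = (-21 + Q)/(2*Q) (x(Q) = (-21 + Q)/((2*Q)) = (-21 + Q)*(1/(2*Q)) = (-21 + Q)/(2*Q))
R(w, a) = w*(7 + w)
322776 + R(x(13), -707) = 322776 + ((1/2)*(-21 + 13)/13)*(7 + (1/2)*(-21 + 13)/13) = 322776 + ((1/2)*(1/13)*(-8))*(7 + (1/2)*(1/13)*(-8)) = 322776 - 4*(7 - 4/13)/13 = 322776 - 4/13*87/13 = 322776 - 348/169 = 54548796/169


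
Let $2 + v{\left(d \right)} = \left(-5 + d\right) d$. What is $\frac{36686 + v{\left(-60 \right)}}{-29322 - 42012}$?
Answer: $- \frac{6764}{11889} \approx -0.56893$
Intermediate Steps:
$v{\left(d \right)} = -2 + d \left(-5 + d\right)$ ($v{\left(d \right)} = -2 + \left(-5 + d\right) d = -2 + d \left(-5 + d\right)$)
$\frac{36686 + v{\left(-60 \right)}}{-29322 - 42012} = \frac{36686 - \left(-298 - 3600\right)}{-29322 - 42012} = \frac{36686 + \left(-2 + 3600 + 300\right)}{-71334} = \left(36686 + 3898\right) \left(- \frac{1}{71334}\right) = 40584 \left(- \frac{1}{71334}\right) = - \frac{6764}{11889}$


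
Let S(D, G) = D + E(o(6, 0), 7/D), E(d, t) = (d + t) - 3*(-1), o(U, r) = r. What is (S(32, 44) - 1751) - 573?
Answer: -73241/32 ≈ -2288.8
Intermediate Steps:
E(d, t) = 3 + d + t (E(d, t) = (d + t) + 3 = 3 + d + t)
S(D, G) = 3 + D + 7/D (S(D, G) = D + (3 + 0 + 7/D) = D + (3 + 7/D) = 3 + D + 7/D)
(S(32, 44) - 1751) - 573 = ((3 + 32 + 7/32) - 1751) - 573 = (1127/32 - 1751) - 573 = -54905/32 - 573 = -73241/32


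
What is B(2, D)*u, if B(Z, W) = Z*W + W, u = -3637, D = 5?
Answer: -54555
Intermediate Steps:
B(Z, W) = W + W*Z (B(Z, W) = W*Z + W = W + W*Z)
B(2, D)*u = (5*(1 + 2))*(-3637) = (5*3)*(-3637) = 15*(-3637) = -54555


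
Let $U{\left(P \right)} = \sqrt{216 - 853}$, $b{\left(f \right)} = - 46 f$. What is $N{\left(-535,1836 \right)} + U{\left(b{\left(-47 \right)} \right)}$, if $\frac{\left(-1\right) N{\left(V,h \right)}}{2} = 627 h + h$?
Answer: $-2306016 + 7 i \sqrt{13} \approx -2.306 \cdot 10^{6} + 25.239 i$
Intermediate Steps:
$U{\left(P \right)} = 7 i \sqrt{13}$ ($U{\left(P \right)} = \sqrt{-637} = 7 i \sqrt{13}$)
$N{\left(V,h \right)} = - 1256 h$ ($N{\left(V,h \right)} = - 2 \left(627 h + h\right) = - 2 \cdot 628 h = - 1256 h$)
$N{\left(-535,1836 \right)} + U{\left(b{\left(-47 \right)} \right)} = \left(-1256\right) 1836 + 7 i \sqrt{13} = -2306016 + 7 i \sqrt{13}$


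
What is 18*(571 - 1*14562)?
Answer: -251838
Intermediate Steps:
18*(571 - 1*14562) = 18*(571 - 14562) = 18*(-13991) = -251838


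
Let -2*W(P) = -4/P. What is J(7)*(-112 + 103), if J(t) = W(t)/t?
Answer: -18/49 ≈ -0.36735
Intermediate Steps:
W(P) = 2/P (W(P) = -(-2)/P = 2/P)
J(t) = 2/t**2 (J(t) = (2/t)/t = 2/t**2)
J(7)*(-112 + 103) = (2/7**2)*(-112 + 103) = (2*(1/49))*(-9) = (2/49)*(-9) = -18/49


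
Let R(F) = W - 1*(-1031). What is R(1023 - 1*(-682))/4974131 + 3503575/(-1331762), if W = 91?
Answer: -17425746781361/6624358648822 ≈ -2.6306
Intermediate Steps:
R(F) = 1122 (R(F) = 91 - 1*(-1031) = 91 + 1031 = 1122)
R(1023 - 1*(-682))/4974131 + 3503575/(-1331762) = 1122/4974131 + 3503575/(-1331762) = 1122*(1/4974131) + 3503575*(-1/1331762) = 1122/4974131 - 3503575/1331762 = -17425746781361/6624358648822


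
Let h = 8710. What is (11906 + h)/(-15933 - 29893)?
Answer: -10308/22913 ≈ -0.44988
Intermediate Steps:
(11906 + h)/(-15933 - 29893) = (11906 + 8710)/(-15933 - 29893) = 20616/(-45826) = 20616*(-1/45826) = -10308/22913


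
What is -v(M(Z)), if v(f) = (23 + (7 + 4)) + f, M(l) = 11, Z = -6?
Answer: -45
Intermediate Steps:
v(f) = 34 + f (v(f) = (23 + 11) + f = 34 + f)
-v(M(Z)) = -(34 + 11) = -1*45 = -45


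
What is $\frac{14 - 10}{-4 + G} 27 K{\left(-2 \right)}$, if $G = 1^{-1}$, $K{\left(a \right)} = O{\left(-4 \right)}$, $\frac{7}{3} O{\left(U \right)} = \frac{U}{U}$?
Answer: $- \frac{108}{7} \approx -15.429$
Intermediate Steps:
$O{\left(U \right)} = \frac{3}{7}$ ($O{\left(U \right)} = \frac{3 \frac{U}{U}}{7} = \frac{3}{7} \cdot 1 = \frac{3}{7}$)
$K{\left(a \right)} = \frac{3}{7}$
$G = 1$
$\frac{14 - 10}{-4 + G} 27 K{\left(-2 \right)} = \frac{14 - 10}{-4 + 1} \cdot 27 \cdot \frac{3}{7} = \frac{4}{-3} \cdot 27 \cdot \frac{3}{7} = 4 \left(- \frac{1}{3}\right) 27 \cdot \frac{3}{7} = \left(- \frac{4}{3}\right) 27 \cdot \frac{3}{7} = \left(-36\right) \frac{3}{7} = - \frac{108}{7}$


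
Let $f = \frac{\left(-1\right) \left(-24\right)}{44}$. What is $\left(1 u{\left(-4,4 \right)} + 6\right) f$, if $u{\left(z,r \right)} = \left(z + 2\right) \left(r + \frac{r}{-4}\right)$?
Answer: $0$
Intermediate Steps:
$u{\left(z,r \right)} = \frac{3 r \left(2 + z\right)}{4}$ ($u{\left(z,r \right)} = \left(2 + z\right) \left(r + r \left(- \frac{1}{4}\right)\right) = \left(2 + z\right) \left(r - \frac{r}{4}\right) = \left(2 + z\right) \frac{3 r}{4} = \frac{3 r \left(2 + z\right)}{4}$)
$f = \frac{6}{11}$ ($f = 24 \cdot \frac{1}{44} = \frac{6}{11} \approx 0.54545$)
$\left(1 u{\left(-4,4 \right)} + 6\right) f = \left(1 \cdot \frac{3}{4} \cdot 4 \left(2 - 4\right) + 6\right) \frac{6}{11} = \left(1 \cdot \frac{3}{4} \cdot 4 \left(-2\right) + 6\right) \frac{6}{11} = \left(1 \left(-6\right) + 6\right) \frac{6}{11} = \left(-6 + 6\right) \frac{6}{11} = 0 \cdot \frac{6}{11} = 0$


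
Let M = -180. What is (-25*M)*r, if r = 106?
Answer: 477000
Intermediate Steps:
(-25*M)*r = -25*(-180)*106 = 4500*106 = 477000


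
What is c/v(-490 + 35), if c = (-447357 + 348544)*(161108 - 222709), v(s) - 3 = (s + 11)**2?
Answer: 6086979613/197139 ≈ 30877.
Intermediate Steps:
v(s) = 3 + (11 + s)**2 (v(s) = 3 + (s + 11)**2 = 3 + (11 + s)**2)
c = 6086979613 (c = -98813*(-61601) = 6086979613)
c/v(-490 + 35) = 6086979613/(3 + (11 + (-490 + 35))**2) = 6086979613/(3 + (11 - 455)**2) = 6086979613/(3 + (-444)**2) = 6086979613/(3 + 197136) = 6086979613/197139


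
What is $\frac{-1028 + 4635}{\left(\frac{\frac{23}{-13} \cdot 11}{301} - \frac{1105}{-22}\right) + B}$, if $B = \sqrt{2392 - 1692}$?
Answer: $\frac{1340884531384398}{13460146676201} - \frac{267307534213720 \sqrt{7}}{13460146676201} \approx 47.076$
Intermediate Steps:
$B = 10 \sqrt{7}$ ($B = \sqrt{700} = 10 \sqrt{7} \approx 26.458$)
$\frac{-1028 + 4635}{\left(\frac{\frac{23}{-13} \cdot 11}{301} - \frac{1105}{-22}\right) + B} = \frac{-1028 + 4635}{\left(\frac{\frac{23}{-13} \cdot 11}{301} - \frac{1105}{-22}\right) + 10 \sqrt{7}} = \frac{3607}{\left(23 \left(- \frac{1}{13}\right) 11 \cdot \frac{1}{301} - - \frac{1105}{22}\right) + 10 \sqrt{7}} = \frac{3607}{\left(\left(- \frac{23}{13}\right) 11 \cdot \frac{1}{301} + \frac{1105}{22}\right) + 10 \sqrt{7}} = \frac{3607}{\left(\left(- \frac{253}{13}\right) \frac{1}{301} + \frac{1105}{22}\right) + 10 \sqrt{7}} = \frac{3607}{\left(- \frac{253}{3913} + \frac{1105}{22}\right) + 10 \sqrt{7}} = \frac{3607}{\frac{4318299}{86086} + 10 \sqrt{7}}$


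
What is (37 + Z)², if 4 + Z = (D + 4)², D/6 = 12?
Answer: 33744481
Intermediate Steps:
D = 72 (D = 6*12 = 72)
Z = 5772 (Z = -4 + (72 + 4)² = -4 + 76² = -4 + 5776 = 5772)
(37 + Z)² = (37 + 5772)² = 5809² = 33744481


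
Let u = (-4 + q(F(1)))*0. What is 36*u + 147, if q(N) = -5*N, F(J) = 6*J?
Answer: 147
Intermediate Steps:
u = 0 (u = (-4 - 30)*0 = -34*0 = 0)
36*u + 147 = 36*0 + 147 = 0 + 147 = 147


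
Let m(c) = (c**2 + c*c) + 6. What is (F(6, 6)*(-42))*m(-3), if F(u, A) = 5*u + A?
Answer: -36288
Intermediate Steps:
F(u, A) = A + 5*u
m(c) = 6 + 2*c**2 (m(c) = (c**2 + c**2) + 6 = 2*c**2 + 6 = 6 + 2*c**2)
(F(6, 6)*(-42))*m(-3) = ((6 + 5*6)*(-42))*(6 + 2*(-3)**2) = ((6 + 30)*(-42))*(6 + 2*9) = (36*(-42))*(6 + 18) = -1512*24 = -36288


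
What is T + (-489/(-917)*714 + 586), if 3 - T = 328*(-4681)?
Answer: 201260245/131 ≈ 1.5363e+6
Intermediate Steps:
T = 1535371 (T = 3 - 328*(-4681) = 3 - 1*(-1535368) = 3 + 1535368 = 1535371)
T + (-489/(-917)*714 + 586) = 1535371 + (-489/(-917)*714 + 586) = 1535371 + (-489*(-1/917)*714 + 586) = 1535371 + ((489/917)*714 + 586) = 1535371 + (49878/131 + 586) = 1535371 + 126644/131 = 201260245/131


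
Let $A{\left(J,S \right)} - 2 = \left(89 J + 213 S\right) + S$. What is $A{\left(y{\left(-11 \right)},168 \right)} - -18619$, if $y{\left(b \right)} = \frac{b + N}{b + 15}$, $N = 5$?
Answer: $\frac{108879}{2} \approx 54440.0$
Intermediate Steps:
$y{\left(b \right)} = \frac{5 + b}{15 + b}$ ($y{\left(b \right)} = \frac{b + 5}{b + 15} = \frac{5 + b}{15 + b}$)
$A{\left(J,S \right)} = 2 + 89 J + 214 S$ ($A{\left(J,S \right)} = 2 + \left(\left(89 J + 213 S\right) + S\right) = 2 + \left(89 J + 214 S\right) = 2 + 89 J + 214 S$)
$A{\left(y{\left(-11 \right)},168 \right)} - -18619 = \left(2 + 89 \frac{5 - 11}{15 - 11} + 214 \cdot 168\right) - -18619 = \left(2 + 89 \cdot \frac{1}{4} \left(-6\right) + 35952\right) + 18619 = \left(2 + 89 \left(- \frac{3}{2}\right) + 35952\right) + 18619 = \left(2 - \frac{267}{2} + 35952\right) + 18619 = \frac{71641}{2} + 18619 = \frac{108879}{2}$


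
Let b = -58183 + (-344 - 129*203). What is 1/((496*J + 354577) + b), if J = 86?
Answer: 1/312519 ≈ 3.1998e-6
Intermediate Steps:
b = -84714 (b = -58183 + (-344 - 26187) = -58183 - 26531 = -84714)
1/((496*J + 354577) + b) = 1/((496*86 + 354577) - 84714) = 1/((42656 + 354577) - 84714) = 1/(397233 - 84714) = 1/312519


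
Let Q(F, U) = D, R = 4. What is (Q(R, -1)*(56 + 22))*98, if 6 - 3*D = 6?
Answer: 0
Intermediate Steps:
D = 0 (D = 2 - ⅓*6 = 2 - 2 = 0)
Q(F, U) = 0
(Q(R, -1)*(56 + 22))*98 = (0*(56 + 22))*98 = (0*78)*98 = 0*98 = 0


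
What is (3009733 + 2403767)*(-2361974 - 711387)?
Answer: -16637639773500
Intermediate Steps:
(3009733 + 2403767)*(-2361974 - 711387) = 5413500*(-3073361) = -16637639773500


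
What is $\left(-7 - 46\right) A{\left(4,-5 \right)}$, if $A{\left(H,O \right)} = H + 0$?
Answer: $-212$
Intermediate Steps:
$A{\left(H,O \right)} = H$
$\left(-7 - 46\right) A{\left(4,-5 \right)} = \left(-7 - 46\right) 4 = \left(-53\right) 4 = -212$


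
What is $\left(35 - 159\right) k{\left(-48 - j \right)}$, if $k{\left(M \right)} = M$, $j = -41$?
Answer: $868$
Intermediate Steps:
$\left(35 - 159\right) k{\left(-48 - j \right)} = \left(35 - 159\right) \left(-48 - -41\right) = - 124 \left(-48 + 41\right) = \left(-124\right) \left(-7\right) = 868$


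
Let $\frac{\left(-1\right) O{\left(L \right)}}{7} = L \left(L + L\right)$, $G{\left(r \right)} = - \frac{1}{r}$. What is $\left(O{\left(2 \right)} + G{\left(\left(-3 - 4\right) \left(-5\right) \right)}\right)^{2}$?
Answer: $\frac{3845521}{1225} \approx 3139.2$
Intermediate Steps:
$O{\left(L \right)} = - 14 L^{2}$ ($O{\left(L \right)} = - 7 L \left(L + L\right) = - 7 L 2 L = - 7 \cdot 2 L^{2} = - 14 L^{2}$)
$\left(O{\left(2 \right)} + G{\left(\left(-3 - 4\right) \left(-5\right) \right)}\right)^{2} = \left(- 14 \cdot 2^{2} - \frac{1}{\left(-3 - 4\right) \left(-5\right)}\right)^{2} = \left(\left(-14\right) 4 - \frac{1}{\left(-7\right) \left(-5\right)}\right)^{2} = \left(-56 - \frac{1}{35}\right)^{2} = \left(- \frac{1961}{35}\right)^{2} = \frac{3845521}{1225}$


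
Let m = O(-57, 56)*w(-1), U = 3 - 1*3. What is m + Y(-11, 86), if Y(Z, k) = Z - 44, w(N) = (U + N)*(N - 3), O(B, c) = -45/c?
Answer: -815/14 ≈ -58.214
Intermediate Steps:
U = 0 (U = 3 - 3 = 0)
w(N) = N*(-3 + N) (w(N) = (0 + N)*(N - 3) = N*(-3 + N))
Y(Z, k) = -44 + Z
m = -45/14 (m = (-45/56)*(-(-3 - 1)) = (-45*1/56)*(-1*(-4)) = -45/56*4 = -45/14 ≈ -3.2143)
m + Y(-11, 86) = -45/14 + (-44 - 11) = -45/14 - 55 = -815/14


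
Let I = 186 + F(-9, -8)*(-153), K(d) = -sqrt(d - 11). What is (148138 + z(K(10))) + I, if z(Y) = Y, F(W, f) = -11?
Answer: 150007 - I ≈ 1.5001e+5 - 1.0*I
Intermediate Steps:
K(d) = -sqrt(-11 + d)
I = 1869 (I = 186 - 11*(-153) = 186 + 1683 = 1869)
(148138 + z(K(10))) + I = (148138 - sqrt(-11 + 10)) + 1869 = (148138 - sqrt(-1)) + 1869 = (148138 - I) + 1869 = 150007 - I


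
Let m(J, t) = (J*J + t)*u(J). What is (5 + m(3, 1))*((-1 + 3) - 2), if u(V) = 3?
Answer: 0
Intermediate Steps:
m(J, t) = 3*t + 3*J² (m(J, t) = (J*J + t)*3 = (J² + t)*3 = (t + J²)*3 = 3*t + 3*J²)
(5 + m(3, 1))*((-1 + 3) - 2) = (5 + (3*1 + 3*3²))*((-1 + 3) - 2) = (5 + (3 + 3*9))*(2 - 2) = (5 + (3 + 27))*0 = (5 + 30)*0 = 35*0 = 0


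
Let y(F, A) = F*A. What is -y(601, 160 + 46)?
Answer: -123806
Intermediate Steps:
y(F, A) = A*F
-y(601, 160 + 46) = -(160 + 46)*601 = -206*601 = -1*123806 = -123806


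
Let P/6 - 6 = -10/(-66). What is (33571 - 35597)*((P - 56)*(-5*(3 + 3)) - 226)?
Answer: -7727164/11 ≈ -7.0247e+5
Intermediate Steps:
P = 406/11 (P = 36 + 6*(-10/(-66)) = 36 + 6*(-10*(-1/66)) = 36 + 6*(5/33) = 36 + 10/11 = 406/11 ≈ 36.909)
(33571 - 35597)*((P - 56)*(-5*(3 + 3)) - 226) = (33571 - 35597)*((406/11 - 56)*(-5*(3 + 3)) - 226) = -2026*(-(-1050)*6/11 - 226) = -2026*(-210/11*(-30) - 226) = -2026*(6300/11 - 226) = -2026*3814/11 = -7727164/11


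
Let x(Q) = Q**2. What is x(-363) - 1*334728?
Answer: -202959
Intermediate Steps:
x(-363) - 1*334728 = (-363)**2 - 1*334728 = 131769 - 334728 = -202959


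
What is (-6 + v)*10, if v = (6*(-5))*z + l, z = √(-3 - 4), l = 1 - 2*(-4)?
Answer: 30 - 300*I*√7 ≈ 30.0 - 793.73*I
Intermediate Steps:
l = 9 (l = 1 + 8 = 9)
z = I*√7 (z = √(-7) = I*√7 ≈ 2.6458*I)
v = 9 - 30*I*√7 (v = (6*(-5))*(I*√7) + 9 = -30*I*√7 + 9 = 9 - 30*I*√7 ≈ 9.0 - 79.373*I)
(-6 + v)*10 = (-6 + (9 - 30*I*√7))*10 = (3 - 30*I*√7)*10 = 30 - 300*I*√7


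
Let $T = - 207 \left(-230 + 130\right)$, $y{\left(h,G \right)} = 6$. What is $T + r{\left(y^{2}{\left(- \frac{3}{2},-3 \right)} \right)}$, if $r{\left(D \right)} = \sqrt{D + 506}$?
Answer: $20700 + \sqrt{542} \approx 20723.0$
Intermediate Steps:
$T = 20700$ ($T = \left(-207\right) \left(-100\right) = 20700$)
$r{\left(D \right)} = \sqrt{506 + D}$
$T + r{\left(y^{2}{\left(- \frac{3}{2},-3 \right)} \right)} = 20700 + \sqrt{506 + 6^{2}} = 20700 + \sqrt{506 + 36} = 20700 + \sqrt{542}$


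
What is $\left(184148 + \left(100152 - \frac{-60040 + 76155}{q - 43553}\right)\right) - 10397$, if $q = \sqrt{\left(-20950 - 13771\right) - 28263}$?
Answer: $\frac{519574641239674}{1896926793} + \frac{32230 i \sqrt{15746}}{1896926793} \approx 2.739 \cdot 10^{5} + 0.002132 i$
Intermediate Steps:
$q = 2 i \sqrt{15746}$ ($q = \sqrt{\left(-20950 - 13771\right) - 28263} = \sqrt{-34721 - 28263} = \sqrt{-62984} = 2 i \sqrt{15746} \approx 250.97 i$)
$\left(184148 + \left(100152 - \frac{-60040 + 76155}{q - 43553}\right)\right) - 10397 = \left(184148 + \left(100152 - \frac{-60040 + 76155}{2 i \sqrt{15746} - 43553}\right)\right) - 10397 = \left(184148 + \left(100152 - \frac{16115}{-43553 + 2 i \sqrt{15746}}\right)\right) - 10397 = \left(284300 - \frac{16115}{-43553 + 2 i \sqrt{15746}}\right) - 10397 = 273903 - \frac{16115}{-43553 + 2 i \sqrt{15746}}$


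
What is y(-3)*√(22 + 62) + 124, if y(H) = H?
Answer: 124 - 6*√21 ≈ 96.505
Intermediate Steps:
y(-3)*√(22 + 62) + 124 = -3*√(22 + 62) + 124 = -6*√21 + 124 = 124 - 6*√21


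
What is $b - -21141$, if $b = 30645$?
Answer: $51786$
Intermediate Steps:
$b - -21141 = 30645 - -21141 = 30645 + 21141 = 51786$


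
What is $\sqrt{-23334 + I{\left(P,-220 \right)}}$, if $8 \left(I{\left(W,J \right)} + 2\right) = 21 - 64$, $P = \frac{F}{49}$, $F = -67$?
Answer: $\frac{i \sqrt{373462}}{4} \approx 152.78 i$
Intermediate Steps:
$P = - \frac{67}{49} \approx -1.3673$
$I{\left(W,J \right)} = - \frac{59}{8}$ ($I{\left(W,J \right)} = -2 + \frac{21 - 64}{8} = -2 + \frac{1}{8} \left(-43\right) = -2 - \frac{43}{8} = - \frac{59}{8}$)
$\sqrt{-23334 + I{\left(P,-220 \right)}} = \sqrt{-23334 - \frac{59}{8}} = \sqrt{- \frac{186731}{8}} = \frac{i \sqrt{373462}}{4}$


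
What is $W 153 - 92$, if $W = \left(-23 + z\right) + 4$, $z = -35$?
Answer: $-8354$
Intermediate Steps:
$W = -54$ ($W = \left(-23 - 35\right) + 4 = -58 + 4 = -54$)
$W 153 - 92 = \left(-54\right) 153 - 92 = -8262 - 92 = -8354$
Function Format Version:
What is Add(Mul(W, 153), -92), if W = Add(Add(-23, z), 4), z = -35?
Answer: -8354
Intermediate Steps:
W = -54 (W = Add(Add(-23, -35), 4) = Add(-58, 4) = -54)
Add(Mul(W, 153), -92) = Add(Mul(-54, 153), -92) = Add(-8262, -92) = -8354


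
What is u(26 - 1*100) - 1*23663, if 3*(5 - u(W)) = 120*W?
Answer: -20698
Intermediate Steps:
u(W) = 5 - 40*W
u(26 - 1*100) - 1*23663 = (5 - 40*(26 - 1*100)) - 1*23663 = (5 - 40*(26 - 100)) - 23663 = (5 - 40*(-74)) - 23663 = (5 + 2960) - 23663 = 2965 - 23663 = -20698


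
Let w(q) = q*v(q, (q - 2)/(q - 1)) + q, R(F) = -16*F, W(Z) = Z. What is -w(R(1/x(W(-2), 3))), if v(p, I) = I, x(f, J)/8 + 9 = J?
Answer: -7/6 ≈ -1.1667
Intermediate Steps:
x(f, J) = -72 + 8*J
w(q) = q + q*(-2 + q)/(-1 + q) (w(q) = q*((q - 2)/(q - 1)) + q = q*((-2 + q)/(-1 + q)) + q = q*(-2 + q)/(-1 + q) + q = q + q*(-2 + q)/(-1 + q))
-w(R(1/x(W(-2), 3))) = -(-16/(-72 + 8*3))*(-3 + 2*(-16/(-72 + 8*3)))/(-1 - 16/(-72 + 8*3)) = -(-16/(-72 + 24))*(-3 + 2*(-16/(-72 + 24)))/(-1 - 16/(-72 + 24)) = -(-16/(-48))*(-3 + 2*(-16/(-48)))/(-1 - 16/(-48)) = -(-16*(-1/48))*(-3 + 2*(-16*(-1/48)))/(-1 - 16*(-1/48)) = -(-3 + 2*(⅓))/(3*(-1 + ⅓)) = -(-3 + ⅔)/(3*(-⅔)) = -(-3)*(-7)/(3*2*3) = -1*7/6 = -7/6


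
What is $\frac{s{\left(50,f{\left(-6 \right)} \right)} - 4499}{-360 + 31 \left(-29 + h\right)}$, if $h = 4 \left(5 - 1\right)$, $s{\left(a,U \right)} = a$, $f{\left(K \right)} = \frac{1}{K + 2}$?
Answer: $\frac{4449}{763} \approx 5.8309$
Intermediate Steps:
$f{\left(K \right)} = \frac{1}{2 + K}$
$h = 16$ ($h = 4 \cdot 4 = 16$)
$\frac{s{\left(50,f{\left(-6 \right)} \right)} - 4499}{-360 + 31 \left(-29 + h\right)} = \frac{50 - 4499}{-360 + 31 \left(-29 + 16\right)} = - \frac{4449}{-360 + 31 \left(-13\right)} = - \frac{4449}{-360 - 403} = - \frac{4449}{-763} = \left(-4449\right) \left(- \frac{1}{763}\right) = \frac{4449}{763}$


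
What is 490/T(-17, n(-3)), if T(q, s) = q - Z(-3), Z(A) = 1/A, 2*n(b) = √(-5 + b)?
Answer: -147/5 ≈ -29.400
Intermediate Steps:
n(b) = √(-5 + b)/2
T(q, s) = ⅓ + q (T(q, s) = q - 1/(-3) = q - 1*(-⅓) = q + ⅓ = ⅓ + q)
490/T(-17, n(-3)) = 490/(⅓ - 17) = 490/(-50/3) = 490*(-3/50) = -147/5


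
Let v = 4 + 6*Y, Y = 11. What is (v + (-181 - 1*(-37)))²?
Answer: 5476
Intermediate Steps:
v = 70 (v = 4 + 6*11 = 4 + 66 = 70)
(v + (-181 - 1*(-37)))² = (70 + (-181 - 1*(-37)))² = (70 + (-181 + 37))² = (70 - 144)² = (-74)² = 5476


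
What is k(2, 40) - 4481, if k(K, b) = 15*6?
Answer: -4391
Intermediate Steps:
k(K, b) = 90
k(2, 40) - 4481 = 90 - 4481 = -4391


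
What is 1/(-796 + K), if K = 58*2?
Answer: -1/680 ≈ -0.0014706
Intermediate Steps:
K = 116
1/(-796 + K) = 1/(-796 + 116) = 1/(-680) = -1/680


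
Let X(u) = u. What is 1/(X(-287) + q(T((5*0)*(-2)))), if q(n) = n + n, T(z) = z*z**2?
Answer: -1/287 ≈ -0.0034843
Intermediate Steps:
T(z) = z**3
q(n) = 2*n
1/(X(-287) + q(T((5*0)*(-2)))) = 1/(-287 + 2*((5*0)*(-2))**3) = 1/(-287 + 2*(0*(-2))**3) = 1/(-287 + 2*0**3) = 1/(-287 + 2*0) = 1/(-287 + 0) = 1/(-287) = -1/287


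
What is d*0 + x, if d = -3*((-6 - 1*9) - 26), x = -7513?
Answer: -7513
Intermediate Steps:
d = 123 (d = -3*((-6 - 9) - 26) = -3*(-15 - 26) = -3*(-41) = 123)
d*0 + x = 123*0 - 7513 = 0 - 7513 = -7513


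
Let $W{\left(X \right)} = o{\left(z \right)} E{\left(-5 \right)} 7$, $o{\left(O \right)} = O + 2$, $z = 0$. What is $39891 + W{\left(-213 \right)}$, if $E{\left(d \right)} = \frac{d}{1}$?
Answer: $39821$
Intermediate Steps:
$o{\left(O \right)} = 2 + O$
$E{\left(d \right)} = d$ ($E{\left(d \right)} = d 1 = d$)
$W{\left(X \right)} = -70$ ($W{\left(X \right)} = \left(2 + 0\right) \left(-5\right) 7 = 2 \left(-5\right) 7 = \left(-10\right) 7 = -70$)
$39891 + W{\left(-213 \right)} = 39891 - 70 = 39821$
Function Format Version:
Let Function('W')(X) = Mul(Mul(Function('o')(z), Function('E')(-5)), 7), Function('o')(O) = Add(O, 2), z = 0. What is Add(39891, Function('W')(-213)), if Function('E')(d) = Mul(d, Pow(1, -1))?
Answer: 39821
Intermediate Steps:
Function('o')(O) = Add(2, O)
Function('E')(d) = d (Function('E')(d) = Mul(d, 1) = d)
Function('W')(X) = -70 (Function('W')(X) = Mul(Mul(Add(2, 0), -5), 7) = Mul(Mul(2, -5), 7) = Mul(-10, 7) = -70)
Add(39891, Function('W')(-213)) = Add(39891, -70) = 39821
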